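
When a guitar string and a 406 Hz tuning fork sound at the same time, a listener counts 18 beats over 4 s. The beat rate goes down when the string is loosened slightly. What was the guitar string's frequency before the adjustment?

Beat frequency = 18/4 = 4.5 Hz.
|f − 406| = 4.5, so the guitar string was at either 401.5 Hz or 410.5 Hz.
Reducing tension lowers a string's frequency; the adjustment lowers the guitar string's frequency.
The beat rate fell, so the adjustment moved the guitar string toward 406 Hz — it must have started above the reference.

410.5 Hz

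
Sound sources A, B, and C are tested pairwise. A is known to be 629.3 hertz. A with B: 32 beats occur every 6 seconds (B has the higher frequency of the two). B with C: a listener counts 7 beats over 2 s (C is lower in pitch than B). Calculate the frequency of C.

A–B: Beat frequency = 32/6 = 5.3333 Hz.
B is above A, so f_B = 629.3 + 5.3333 = 634.6333 Hz.
B–C: Beat frequency = 7/2 = 3.5 Hz.
C is below B, so f_C = 634.6333 − 3.5 = 631.1333 Hz.

631.1333 Hz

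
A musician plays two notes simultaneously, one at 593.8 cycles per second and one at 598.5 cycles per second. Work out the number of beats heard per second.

4.7 Hz

The beat frequency equals the magnitude of the frequency difference.
|593.8 − 598.5| = 4.7 Hz.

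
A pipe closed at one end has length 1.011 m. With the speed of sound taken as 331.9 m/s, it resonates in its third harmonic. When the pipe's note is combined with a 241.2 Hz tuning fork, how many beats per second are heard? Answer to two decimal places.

5.02 Hz

Closed pipe (odd harmonics): f_n = n·v/(4L) = 3·331.9/(4·1.011) = 246.2166 Hz.
f_beat = |246.2166 − 241.2| = 5.02 Hz.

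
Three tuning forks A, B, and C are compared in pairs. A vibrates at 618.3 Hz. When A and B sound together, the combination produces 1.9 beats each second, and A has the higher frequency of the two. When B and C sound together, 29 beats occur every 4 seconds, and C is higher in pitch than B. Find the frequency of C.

623.65 Hz

B is below A, so f_B = 618.3 − 1.9 = 616.4 Hz.
B–C: Beat frequency = 29/4 = 7.25 Hz.
C is above B, so f_C = 616.4 + 7.25 = 623.65 Hz.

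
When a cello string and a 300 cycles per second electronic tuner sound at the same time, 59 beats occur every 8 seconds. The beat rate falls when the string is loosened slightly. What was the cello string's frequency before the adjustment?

Beat frequency = 59/8 = 7.375 Hz.
|f − 300| = 7.375, so the cello string was at either 292.625 Hz or 307.375 Hz.
Reducing tension lowers a string's frequency; the adjustment lowers the cello string's frequency.
The beat rate fell, so the adjustment moved the cello string toward 300 Hz — it must have started above the reference.

307.375 Hz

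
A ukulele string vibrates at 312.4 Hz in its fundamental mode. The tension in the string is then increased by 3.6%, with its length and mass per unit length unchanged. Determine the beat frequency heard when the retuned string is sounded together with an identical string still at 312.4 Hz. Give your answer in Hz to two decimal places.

5.57 Hz

For a string, f ∝ √T, so the new frequency is 312.4·√1.036 = 317.9735 Hz.
f_beat = |317.9735 − 312.4| = 5.57 Hz.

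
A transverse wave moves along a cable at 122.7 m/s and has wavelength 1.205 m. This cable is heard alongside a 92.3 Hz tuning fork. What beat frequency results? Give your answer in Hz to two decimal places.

Source frequency f = v/λ = 122.7/1.205 = 101.8257 Hz.
f_beat = |101.8257 − 92.3| = 9.53 Hz.

9.53 Hz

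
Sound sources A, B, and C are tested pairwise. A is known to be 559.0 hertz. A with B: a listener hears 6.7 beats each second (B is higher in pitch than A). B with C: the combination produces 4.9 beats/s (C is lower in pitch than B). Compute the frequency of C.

B is above A, so f_B = 559.0 + 6.7 = 565.7 Hz.
C is below B, so f_C = 565.7 − 4.9 = 560.8 Hz.

560.8 Hz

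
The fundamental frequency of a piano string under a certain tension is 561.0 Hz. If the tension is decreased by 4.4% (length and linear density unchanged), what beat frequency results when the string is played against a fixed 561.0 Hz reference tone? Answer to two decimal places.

12.48 Hz

For a string, f ∝ √T, so the new frequency is 561.0·√0.956 = 548.5192 Hz.
f_beat = |548.5192 − 561.0| = 12.48 Hz.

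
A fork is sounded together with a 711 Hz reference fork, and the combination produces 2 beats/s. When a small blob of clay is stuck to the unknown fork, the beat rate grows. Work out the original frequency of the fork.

|f − 711| = 2, so the fork was at either 709 Hz or 713 Hz.
Adding mass to a fork lowers its frequency; the adjustment lowers the fork's frequency.
The beat rate rose, so the adjustment moved the fork further from 711 Hz — it was already below the reference.

709 Hz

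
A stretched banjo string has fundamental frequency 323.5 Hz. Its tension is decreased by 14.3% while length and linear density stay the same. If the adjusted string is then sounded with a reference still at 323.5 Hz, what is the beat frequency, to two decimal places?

For a string, f ∝ √T, so the new frequency is 323.5·√0.857 = 299.4778 Hz.
f_beat = |299.4778 − 323.5| = 24.02 Hz.

24.02 Hz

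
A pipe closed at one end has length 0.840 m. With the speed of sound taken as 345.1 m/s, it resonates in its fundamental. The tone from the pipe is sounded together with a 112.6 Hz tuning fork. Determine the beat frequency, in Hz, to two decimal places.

9.89 Hz

Closed pipe (odd harmonics): f_n = n·v/(4L) = 1·345.1/(4·0.840) = 102.7083 Hz.
f_beat = |102.7083 − 112.6| = 9.89 Hz.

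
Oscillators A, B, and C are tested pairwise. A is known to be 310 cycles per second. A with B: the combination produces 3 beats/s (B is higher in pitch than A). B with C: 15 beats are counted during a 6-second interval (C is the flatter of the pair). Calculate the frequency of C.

310.5 Hz

B is above A, so f_B = 310 + 3 = 313 Hz.
B–C: Beat frequency = 15/6 = 2.5 Hz.
C is below B, so f_C = 313 − 2.5 = 310.5 Hz.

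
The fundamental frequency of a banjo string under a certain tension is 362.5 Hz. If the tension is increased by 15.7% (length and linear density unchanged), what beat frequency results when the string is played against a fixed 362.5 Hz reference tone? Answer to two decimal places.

For a string, f ∝ √T, so the new frequency is 362.5·√1.157 = 389.9193 Hz.
f_beat = |389.9193 − 362.5| = 27.42 Hz.

27.42 Hz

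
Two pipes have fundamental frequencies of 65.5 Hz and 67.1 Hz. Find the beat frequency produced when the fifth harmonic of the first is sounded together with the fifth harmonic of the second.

Fifth harmonic of the first: 5·65.5 = 327.5 Hz.
Fifth harmonic of the second: 5·67.1 = 335.5 Hz.
f_beat = |327.5 − 335.5| = 8.0 Hz.

8.0 Hz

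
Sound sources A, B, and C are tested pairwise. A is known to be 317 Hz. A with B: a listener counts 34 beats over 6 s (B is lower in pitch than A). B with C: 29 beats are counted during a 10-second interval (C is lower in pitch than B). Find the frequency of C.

308.4333 Hz

A–B: Beat frequency = 34/6 = 5.6667 Hz.
B is below A, so f_B = 317 − 5.6667 = 311.3333 Hz.
B–C: Beat frequency = 29/10 = 2.9 Hz.
C is below B, so f_C = 311.3333 − 2.9 = 308.4333 Hz.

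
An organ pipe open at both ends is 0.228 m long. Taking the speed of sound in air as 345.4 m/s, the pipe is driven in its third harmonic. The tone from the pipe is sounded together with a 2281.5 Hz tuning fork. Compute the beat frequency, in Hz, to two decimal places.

9.13 Hz

Open pipe: f_n = n·v/(2L) = 3·345.4/(2·0.228) = 2272.3684 Hz.
f_beat = |2272.3684 − 2281.5| = 9.13 Hz.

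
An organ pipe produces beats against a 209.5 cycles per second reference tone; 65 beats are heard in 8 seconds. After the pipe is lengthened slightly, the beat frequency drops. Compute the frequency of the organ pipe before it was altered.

Beat frequency = 65/8 = 8.125 Hz.
|f − 209.5| = 8.125, so the organ pipe was at either 201.375 Hz or 217.625 Hz.
A longer pipe has a lower fundamental; the adjustment lowers the organ pipe's frequency.
The beat rate fell, so the adjustment moved the organ pipe toward 209.5 Hz — it must have started above the reference.

217.625 Hz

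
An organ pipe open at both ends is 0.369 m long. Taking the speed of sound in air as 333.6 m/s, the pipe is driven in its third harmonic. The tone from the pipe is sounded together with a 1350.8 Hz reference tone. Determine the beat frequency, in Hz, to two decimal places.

5.30 Hz

Open pipe: f_n = n·v/(2L) = 3·333.6/(2·0.369) = 1356.0976 Hz.
f_beat = |1356.0976 − 1350.8| = 5.30 Hz.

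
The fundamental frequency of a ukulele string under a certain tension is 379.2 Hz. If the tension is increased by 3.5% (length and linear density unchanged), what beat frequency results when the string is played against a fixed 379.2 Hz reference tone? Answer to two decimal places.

For a string, f ∝ √T, so the new frequency is 379.2·√1.035 = 385.7789 Hz.
f_beat = |385.7789 − 379.2| = 6.58 Hz.

6.58 Hz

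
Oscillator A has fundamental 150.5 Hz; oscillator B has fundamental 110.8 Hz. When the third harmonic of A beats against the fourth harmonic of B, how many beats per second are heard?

8.3 Hz

Third harmonic of the first: 3·150.5 = 451.5 Hz.
Fourth harmonic of the second: 4·110.8 = 443.2 Hz.
f_beat = |451.5 − 443.2| = 8.3 Hz.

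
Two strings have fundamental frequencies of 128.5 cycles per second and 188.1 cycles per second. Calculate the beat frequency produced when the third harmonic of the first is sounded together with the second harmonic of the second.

9.3 Hz

Third harmonic of the first: 3·128.5 = 385.5 Hz.
Second harmonic of the second: 2·188.1 = 376.2 Hz.
f_beat = |385.5 − 376.2| = 9.3 Hz.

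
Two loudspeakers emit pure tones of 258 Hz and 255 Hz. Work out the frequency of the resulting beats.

f_beat = |f₁ − f₂|.
|258 − 255| = 3 Hz.

3 Hz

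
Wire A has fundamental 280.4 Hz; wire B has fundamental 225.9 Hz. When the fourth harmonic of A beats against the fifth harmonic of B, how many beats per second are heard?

7.9 Hz

Fourth harmonic of the first: 4·280.4 = 1121.6 Hz.
Fifth harmonic of the second: 5·225.9 = 1129.5 Hz.
f_beat = |1121.6 − 1129.5| = 7.9 Hz.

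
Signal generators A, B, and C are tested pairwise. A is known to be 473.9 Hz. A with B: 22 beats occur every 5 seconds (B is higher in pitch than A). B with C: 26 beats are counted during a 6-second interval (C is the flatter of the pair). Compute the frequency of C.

473.9667 Hz

A–B: Beat frequency = 22/5 = 4.4 Hz.
B is above A, so f_B = 473.9 + 4.4 = 478.3 Hz.
B–C: Beat frequency = 26/6 = 4.3333 Hz.
C is below B, so f_C = 478.3 − 4.3333 = 473.9667 Hz.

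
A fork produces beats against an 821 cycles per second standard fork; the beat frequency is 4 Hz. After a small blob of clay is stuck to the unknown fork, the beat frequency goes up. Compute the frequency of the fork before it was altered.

|f − 821| = 4, so the fork was at either 817 Hz or 825 Hz.
Adding mass to a fork lowers its frequency; the adjustment lowers the fork's frequency.
The beat rate rose, so the adjustment moved the fork further from 821 Hz — it was already below the reference.

817 Hz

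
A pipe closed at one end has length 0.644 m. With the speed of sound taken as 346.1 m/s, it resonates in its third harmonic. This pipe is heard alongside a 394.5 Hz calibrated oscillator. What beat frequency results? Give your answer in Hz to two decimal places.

8.57 Hz

Closed pipe (odd harmonics): f_n = n·v/(4L) = 3·346.1/(4·0.644) = 403.0668 Hz.
f_beat = |403.0668 − 394.5| = 8.57 Hz.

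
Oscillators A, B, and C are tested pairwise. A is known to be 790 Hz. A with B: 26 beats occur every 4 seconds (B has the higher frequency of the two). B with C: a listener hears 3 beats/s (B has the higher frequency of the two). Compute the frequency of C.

793.5 Hz

A–B: Beat frequency = 26/4 = 6.5 Hz.
B is above A, so f_B = 790 + 6.5 = 796.5 Hz.
C is below B, so f_C = 796.5 − 3 = 793.5 Hz.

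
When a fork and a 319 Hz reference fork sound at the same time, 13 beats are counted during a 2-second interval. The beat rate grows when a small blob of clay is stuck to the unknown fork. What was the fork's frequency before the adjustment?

Beat frequency = 13/2 = 6.5 Hz.
|f − 319| = 6.5, so the fork was at either 312.5 Hz or 325.5 Hz.
Adding mass to a fork lowers its frequency; the adjustment lowers the fork's frequency.
The beat rate rose, so the adjustment moved the fork further from 319 Hz — it was already below the reference.

312.5 Hz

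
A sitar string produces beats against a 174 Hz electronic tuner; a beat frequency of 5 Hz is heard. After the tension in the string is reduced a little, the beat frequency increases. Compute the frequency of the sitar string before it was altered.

169 Hz

|f − 174| = 5, so the sitar string was at either 169 Hz or 179 Hz.
Lower tension means lower frequency; the adjustment lowers the sitar string's frequency.
The beat rate rose, so the adjustment moved the sitar string further from 174 Hz — it was already below the reference.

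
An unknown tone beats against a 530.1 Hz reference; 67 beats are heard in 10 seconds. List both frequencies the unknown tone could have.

Beat frequency = 67/10 = 6.7 Hz.
|f − 530.1| = 6.7, so f = 530.1 ± 6.7.

523.4 Hz or 536.8 Hz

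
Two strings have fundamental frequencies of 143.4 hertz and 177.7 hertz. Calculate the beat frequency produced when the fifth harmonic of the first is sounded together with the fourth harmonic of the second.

6.2 Hz

Fifth harmonic of the first: 5·143.4 = 717.0 Hz.
Fourth harmonic of the second: 4·177.7 = 710.8 Hz.
f_beat = |717.0 − 710.8| = 6.2 Hz.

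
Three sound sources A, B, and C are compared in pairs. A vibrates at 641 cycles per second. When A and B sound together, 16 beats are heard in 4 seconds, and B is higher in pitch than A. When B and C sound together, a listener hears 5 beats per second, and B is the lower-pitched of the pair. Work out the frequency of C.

650 Hz

A–B: Beat frequency = 16/4 = 4 Hz.
B is above A, so f_B = 641 + 4 = 645 Hz.
C is above B, so f_C = 645 + 5 = 650 Hz.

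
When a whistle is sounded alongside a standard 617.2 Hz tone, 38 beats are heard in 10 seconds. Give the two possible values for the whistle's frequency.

613.4 Hz or 621 Hz

Beat frequency = 38/10 = 3.8 Hz.
|f − 617.2| = 3.8, so f = 617.2 ± 3.8.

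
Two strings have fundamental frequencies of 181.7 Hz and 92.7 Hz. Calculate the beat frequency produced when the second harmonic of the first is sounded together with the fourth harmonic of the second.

Second harmonic of the first: 2·181.7 = 363.4 Hz.
Fourth harmonic of the second: 4·92.7 = 370.8 Hz.
f_beat = |363.4 − 370.8| = 7.4 Hz.

7.4 Hz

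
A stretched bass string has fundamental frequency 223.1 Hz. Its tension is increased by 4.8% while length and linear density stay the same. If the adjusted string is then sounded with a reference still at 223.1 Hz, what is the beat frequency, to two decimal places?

For a string, f ∝ √T, so the new frequency is 223.1·√1.048 = 228.3916 Hz.
f_beat = |228.3916 − 223.1| = 5.29 Hz.

5.29 Hz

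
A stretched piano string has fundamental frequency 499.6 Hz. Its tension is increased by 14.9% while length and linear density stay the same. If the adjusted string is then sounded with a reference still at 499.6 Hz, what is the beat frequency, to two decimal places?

35.93 Hz

For a string, f ∝ √T, so the new frequency is 499.6·√1.149 = 535.5283 Hz.
f_beat = |535.5283 − 499.6| = 35.93 Hz.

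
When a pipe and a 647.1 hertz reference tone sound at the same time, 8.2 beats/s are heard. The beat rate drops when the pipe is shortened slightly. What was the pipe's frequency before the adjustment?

638.9 Hz

|f − 647.1| = 8.2, so the pipe was at either 638.9 Hz or 655.3 Hz.
A shorter pipe has a higher fundamental; the adjustment raises the pipe's frequency.
The beat rate fell, so the adjustment moved the pipe toward 647.1 Hz — it must have started below the reference.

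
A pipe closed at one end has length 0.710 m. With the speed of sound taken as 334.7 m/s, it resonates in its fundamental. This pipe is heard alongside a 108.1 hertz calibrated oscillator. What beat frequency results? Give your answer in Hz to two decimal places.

9.75 Hz

Closed pipe (odd harmonics): f_n = n·v/(4L) = 1·334.7/(4·0.710) = 117.8521 Hz.
f_beat = |117.8521 − 108.1| = 9.75 Hz.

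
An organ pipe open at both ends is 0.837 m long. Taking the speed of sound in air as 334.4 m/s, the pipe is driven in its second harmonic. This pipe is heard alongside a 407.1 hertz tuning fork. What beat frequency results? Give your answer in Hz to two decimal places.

7.58 Hz

Open pipe: f_n = n·v/(2L) = 2·334.4/(2·0.837) = 399.5221 Hz.
f_beat = |399.5221 − 407.1| = 7.58 Hz.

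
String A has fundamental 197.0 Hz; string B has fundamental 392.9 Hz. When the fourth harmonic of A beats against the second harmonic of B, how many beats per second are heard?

2.2 Hz

Fourth harmonic of the first: 4·197.0 = 788.0 Hz.
Second harmonic of the second: 2·392.9 = 785.8 Hz.
f_beat = |788.0 − 785.8| = 2.2 Hz.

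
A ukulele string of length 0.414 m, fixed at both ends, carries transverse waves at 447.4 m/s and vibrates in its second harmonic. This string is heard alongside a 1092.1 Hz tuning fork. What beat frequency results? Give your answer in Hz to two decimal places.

11.42 Hz

For a string fixed at both ends, f_n = n·v/(2L) = 2·447.4/(2·0.414) = 1080.6763 Hz.
f_beat = |1080.6763 − 1092.1| = 11.42 Hz.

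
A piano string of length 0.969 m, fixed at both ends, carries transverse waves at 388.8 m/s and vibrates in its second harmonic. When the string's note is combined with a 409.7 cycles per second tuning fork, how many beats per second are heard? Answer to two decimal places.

For a string fixed at both ends, f_n = n·v/(2L) = 2·388.8/(2·0.969) = 401.2384 Hz.
f_beat = |401.2384 − 409.7| = 8.46 Hz.

8.46 Hz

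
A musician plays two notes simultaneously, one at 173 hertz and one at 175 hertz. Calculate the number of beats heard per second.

f_beat = |f₁ − f₂|.
|173 − 175| = 2 Hz.

2 Hz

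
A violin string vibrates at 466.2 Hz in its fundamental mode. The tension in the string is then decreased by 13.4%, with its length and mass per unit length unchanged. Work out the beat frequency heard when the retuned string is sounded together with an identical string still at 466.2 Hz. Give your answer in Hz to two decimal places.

For a string, f ∝ √T, so the new frequency is 466.2·√0.866 = 433.8416 Hz.
f_beat = |433.8416 − 466.2| = 32.36 Hz.

32.36 Hz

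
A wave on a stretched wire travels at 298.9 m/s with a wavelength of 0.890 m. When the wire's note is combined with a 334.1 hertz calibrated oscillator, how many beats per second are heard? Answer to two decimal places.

1.74 Hz

Source frequency f = v/λ = 298.9/0.890 = 335.8427 Hz.
f_beat = |335.8427 − 334.1| = 1.74 Hz.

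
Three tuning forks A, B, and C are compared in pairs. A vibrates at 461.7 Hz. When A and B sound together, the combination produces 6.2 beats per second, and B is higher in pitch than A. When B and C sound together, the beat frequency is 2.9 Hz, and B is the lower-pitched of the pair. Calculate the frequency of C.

B is above A, so f_B = 461.7 + 6.2 = 467.9 Hz.
C is above B, so f_C = 467.9 + 2.9 = 470.8 Hz.

470.8 Hz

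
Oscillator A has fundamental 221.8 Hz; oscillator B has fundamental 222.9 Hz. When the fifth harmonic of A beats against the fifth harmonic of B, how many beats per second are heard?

5.5 Hz

Fifth harmonic of the first: 5·221.8 = 1109.0 Hz.
Fifth harmonic of the second: 5·222.9 = 1114.5 Hz.
f_beat = |1109.0 − 1114.5| = 5.5 Hz.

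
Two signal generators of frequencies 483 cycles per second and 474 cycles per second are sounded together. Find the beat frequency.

9 Hz

The beat frequency equals the magnitude of the frequency difference.
|483 − 474| = 9 Hz.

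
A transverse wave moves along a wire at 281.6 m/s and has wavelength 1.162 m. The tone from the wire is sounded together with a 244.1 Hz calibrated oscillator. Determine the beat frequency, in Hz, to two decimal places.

1.76 Hz

Source frequency f = v/λ = 281.6/1.162 = 242.3408 Hz.
f_beat = |242.3408 − 244.1| = 1.76 Hz.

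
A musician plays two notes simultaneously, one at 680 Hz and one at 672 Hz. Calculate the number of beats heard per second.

8 Hz

The beat frequency equals the magnitude of the frequency difference.
|680 − 672| = 8 Hz.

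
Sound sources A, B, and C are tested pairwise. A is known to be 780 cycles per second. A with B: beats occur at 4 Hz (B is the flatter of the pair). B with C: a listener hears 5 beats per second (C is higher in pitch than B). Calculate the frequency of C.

781 Hz

B is below A, so f_B = 780 − 4 = 776 Hz.
C is above B, so f_C = 776 + 5 = 781 Hz.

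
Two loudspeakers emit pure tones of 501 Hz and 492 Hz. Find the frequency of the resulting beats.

Beats arise from superposition of two nearby frequencies; the beat rate is |f₁ − f₂|.
|501 − 492| = 9 Hz.

9 Hz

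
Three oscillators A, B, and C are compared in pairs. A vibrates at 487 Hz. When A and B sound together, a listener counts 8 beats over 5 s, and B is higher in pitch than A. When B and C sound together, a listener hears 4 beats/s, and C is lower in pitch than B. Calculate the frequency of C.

484.6 Hz

A–B: Beat frequency = 8/5 = 1.6 Hz.
B is above A, so f_B = 487 + 1.6 = 488.6 Hz.
C is below B, so f_C = 488.6 − 4 = 484.6 Hz.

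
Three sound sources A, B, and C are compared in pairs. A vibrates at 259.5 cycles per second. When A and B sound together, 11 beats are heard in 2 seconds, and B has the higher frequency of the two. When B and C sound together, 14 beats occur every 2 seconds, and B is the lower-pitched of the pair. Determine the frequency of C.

A–B: Beat frequency = 11/2 = 5.5 Hz.
B is above A, so f_B = 259.5 + 5.5 = 265 Hz.
B–C: Beat frequency = 14/2 = 7 Hz.
C is above B, so f_C = 265 + 7 = 272 Hz.

272 Hz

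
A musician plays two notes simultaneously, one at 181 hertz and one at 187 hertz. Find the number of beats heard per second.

Beats arise from superposition of two nearby frequencies; the beat rate is |f₁ − f₂|.
|181 − 187| = 6 Hz.

6 Hz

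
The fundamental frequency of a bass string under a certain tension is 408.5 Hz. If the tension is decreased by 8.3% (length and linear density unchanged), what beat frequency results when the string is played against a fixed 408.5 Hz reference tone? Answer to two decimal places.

17.32 Hz

For a string, f ∝ √T, so the new frequency is 408.5·√0.917 = 391.1801 Hz.
f_beat = |391.1801 − 408.5| = 17.32 Hz.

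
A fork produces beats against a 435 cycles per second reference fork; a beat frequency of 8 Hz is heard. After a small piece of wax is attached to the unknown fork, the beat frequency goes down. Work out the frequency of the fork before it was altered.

443 Hz

|f − 435| = 8, so the fork was at either 427 Hz or 443 Hz.
Loading a fork with wax lowers its frequency; the adjustment lowers the fork's frequency.
The beat rate fell, so the adjustment moved the fork toward 435 Hz — it must have started above the reference.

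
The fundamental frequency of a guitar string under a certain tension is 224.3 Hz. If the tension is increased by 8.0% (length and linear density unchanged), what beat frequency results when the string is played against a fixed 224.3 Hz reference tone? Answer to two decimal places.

8.80 Hz

For a string, f ∝ √T, so the new frequency is 224.3·√1.080 = 233.0994 Hz.
f_beat = |233.0994 − 224.3| = 8.80 Hz.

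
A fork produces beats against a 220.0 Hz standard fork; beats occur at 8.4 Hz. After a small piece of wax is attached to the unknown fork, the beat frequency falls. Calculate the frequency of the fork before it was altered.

|f − 220.0| = 8.4, so the fork was at either 211.6 Hz or 228.4 Hz.
Loading a fork with wax lowers its frequency; the adjustment lowers the fork's frequency.
The beat rate fell, so the adjustment moved the fork toward 220.0 Hz — it must have started above the reference.

228.4 Hz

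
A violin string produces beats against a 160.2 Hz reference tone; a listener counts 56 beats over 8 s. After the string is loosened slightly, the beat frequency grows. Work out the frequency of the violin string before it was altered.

Beat frequency = 56/8 = 7 Hz.
|f − 160.2| = 7, so the violin string was at either 153.2 Hz or 167.2 Hz.
Reducing tension lowers a string's frequency; the adjustment lowers the violin string's frequency.
The beat rate rose, so the adjustment moved the violin string further from 160.2 Hz — it was already below the reference.

153.2 Hz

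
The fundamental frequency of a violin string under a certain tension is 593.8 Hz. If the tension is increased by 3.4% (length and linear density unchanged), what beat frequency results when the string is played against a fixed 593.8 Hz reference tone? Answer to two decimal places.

10.01 Hz

For a string, f ∝ √T, so the new frequency is 593.8·√1.034 = 603.8102 Hz.
f_beat = |603.8102 − 593.8| = 10.01 Hz.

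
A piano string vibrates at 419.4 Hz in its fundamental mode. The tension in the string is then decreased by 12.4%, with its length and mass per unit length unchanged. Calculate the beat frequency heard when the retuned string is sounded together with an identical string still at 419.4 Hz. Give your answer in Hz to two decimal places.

For a string, f ∝ √T, so the new frequency is 419.4·√0.876 = 392.5369 Hz.
f_beat = |392.5369 − 419.4| = 26.86 Hz.

26.86 Hz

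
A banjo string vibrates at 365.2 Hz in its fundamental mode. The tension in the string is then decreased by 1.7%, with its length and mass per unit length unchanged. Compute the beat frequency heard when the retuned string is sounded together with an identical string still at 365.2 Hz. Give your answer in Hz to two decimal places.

3.12 Hz

For a string, f ∝ √T, so the new frequency is 365.2·√0.983 = 362.0825 Hz.
f_beat = |362.0825 − 365.2| = 3.12 Hz.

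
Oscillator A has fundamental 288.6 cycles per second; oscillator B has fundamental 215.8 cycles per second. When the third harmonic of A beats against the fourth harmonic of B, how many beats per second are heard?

Third harmonic of the first: 3·288.6 = 865.8 Hz.
Fourth harmonic of the second: 4·215.8 = 863.2 Hz.
f_beat = |865.8 − 863.2| = 2.6 Hz.

2.6 Hz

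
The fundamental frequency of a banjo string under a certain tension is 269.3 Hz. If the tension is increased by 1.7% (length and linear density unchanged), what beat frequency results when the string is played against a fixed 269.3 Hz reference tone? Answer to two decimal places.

2.28 Hz

For a string, f ∝ √T, so the new frequency is 269.3·√1.017 = 271.5794 Hz.
f_beat = |271.5794 − 269.3| = 2.28 Hz.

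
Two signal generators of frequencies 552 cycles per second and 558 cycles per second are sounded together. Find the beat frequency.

6 Hz

The beat frequency equals the magnitude of the frequency difference.
|552 − 558| = 6 Hz.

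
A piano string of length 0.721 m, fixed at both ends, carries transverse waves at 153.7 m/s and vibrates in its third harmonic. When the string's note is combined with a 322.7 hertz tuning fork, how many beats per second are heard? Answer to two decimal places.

For a string fixed at both ends, f_n = n·v/(2L) = 3·153.7/(2·0.721) = 319.7642 Hz.
f_beat = |319.7642 − 322.7| = 2.94 Hz.

2.94 Hz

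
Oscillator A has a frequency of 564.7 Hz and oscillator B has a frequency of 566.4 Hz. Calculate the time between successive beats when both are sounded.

0.588 s

f_beat = |564.7 − 566.4| = 1.7 Hz.
Beat period T = 1 / f_beat = 1 / 1.7 s.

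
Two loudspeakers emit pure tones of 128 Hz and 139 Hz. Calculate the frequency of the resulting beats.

Beats arise from superposition of two nearby frequencies; the beat rate is |f₁ − f₂|.
|128 − 139| = 11 Hz.

11 Hz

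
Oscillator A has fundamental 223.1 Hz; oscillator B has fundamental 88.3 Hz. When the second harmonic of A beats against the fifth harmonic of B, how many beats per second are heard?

4.7 Hz

Second harmonic of the first: 2·223.1 = 446.2 Hz.
Fifth harmonic of the second: 5·88.3 = 441.5 Hz.
f_beat = |446.2 − 441.5| = 4.7 Hz.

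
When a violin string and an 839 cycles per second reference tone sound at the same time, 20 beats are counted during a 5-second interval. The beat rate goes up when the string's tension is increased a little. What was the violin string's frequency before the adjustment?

Beat frequency = 20/5 = 4 Hz.
|f − 839| = 4, so the violin string was at either 835 Hz or 843 Hz.
Higher tension means higher frequency; the adjustment raises the violin string's frequency.
The beat rate rose, so the adjustment moved the violin string further from 839 Hz — it was already above the reference.

843 Hz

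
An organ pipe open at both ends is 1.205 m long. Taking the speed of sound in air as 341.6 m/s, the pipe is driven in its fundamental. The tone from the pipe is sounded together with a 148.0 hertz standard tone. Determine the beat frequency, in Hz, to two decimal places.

6.26 Hz

Open pipe: f_n = n·v/(2L) = 1·341.6/(2·1.205) = 141.7427 Hz.
f_beat = |141.7427 − 148.0| = 6.26 Hz.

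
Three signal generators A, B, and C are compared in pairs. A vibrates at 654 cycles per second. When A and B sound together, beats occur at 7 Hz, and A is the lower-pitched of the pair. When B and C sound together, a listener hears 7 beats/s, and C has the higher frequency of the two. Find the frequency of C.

B is above A, so f_B = 654 + 7 = 661 Hz.
C is above B, so f_C = 661 + 7 = 668 Hz.

668 Hz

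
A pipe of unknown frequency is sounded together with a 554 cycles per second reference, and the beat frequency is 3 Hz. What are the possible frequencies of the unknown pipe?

|f − 554| = 3, so f = 554 ± 3.

551 Hz or 557 Hz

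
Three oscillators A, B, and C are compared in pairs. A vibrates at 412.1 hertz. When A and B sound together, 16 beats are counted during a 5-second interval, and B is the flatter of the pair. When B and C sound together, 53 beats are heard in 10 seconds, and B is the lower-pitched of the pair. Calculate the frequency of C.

414.2 Hz

A–B: Beat frequency = 16/5 = 3.2 Hz.
B is below A, so f_B = 412.1 − 3.2 = 408.9 Hz.
B–C: Beat frequency = 53/10 = 5.3 Hz.
C is above B, so f_C = 408.9 + 5.3 = 414.2 Hz.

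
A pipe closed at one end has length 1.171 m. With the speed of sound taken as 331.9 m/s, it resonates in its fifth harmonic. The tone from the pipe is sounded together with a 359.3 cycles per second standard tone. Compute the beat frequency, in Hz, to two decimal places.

5.01 Hz

Closed pipe (odd harmonics): f_n = n·v/(4L) = 5·331.9/(4·1.171) = 354.2912 Hz.
f_beat = |354.2912 − 359.3| = 5.01 Hz.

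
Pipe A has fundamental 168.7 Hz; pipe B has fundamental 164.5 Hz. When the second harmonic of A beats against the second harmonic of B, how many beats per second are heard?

8.4 Hz

Second harmonic of the first: 2·168.7 = 337.4 Hz.
Second harmonic of the second: 2·164.5 = 329.0 Hz.
f_beat = |337.4 − 329.0| = 8.4 Hz.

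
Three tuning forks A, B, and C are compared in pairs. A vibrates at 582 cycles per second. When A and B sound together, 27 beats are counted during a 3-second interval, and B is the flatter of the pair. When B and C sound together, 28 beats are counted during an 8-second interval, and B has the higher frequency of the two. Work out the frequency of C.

569.5 Hz

A–B: Beat frequency = 27/3 = 9 Hz.
B is below A, so f_B = 582 − 9 = 573 Hz.
B–C: Beat frequency = 28/8 = 3.5 Hz.
C is below B, so f_C = 573 − 3.5 = 569.5 Hz.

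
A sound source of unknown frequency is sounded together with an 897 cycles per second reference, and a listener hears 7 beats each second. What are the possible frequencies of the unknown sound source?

890 Hz or 904 Hz

|f − 897| = 7, so f = 897 ± 7.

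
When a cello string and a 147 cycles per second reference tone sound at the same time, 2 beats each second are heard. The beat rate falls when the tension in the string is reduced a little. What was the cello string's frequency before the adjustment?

|f − 147| = 2, so the cello string was at either 145 Hz or 149 Hz.
Lower tension means lower frequency; the adjustment lowers the cello string's frequency.
The beat rate fell, so the adjustment moved the cello string toward 147 Hz — it must have started above the reference.

149 Hz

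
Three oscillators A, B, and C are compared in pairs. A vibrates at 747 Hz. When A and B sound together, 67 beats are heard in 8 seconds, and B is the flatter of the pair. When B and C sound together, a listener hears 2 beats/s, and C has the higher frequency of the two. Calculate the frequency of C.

740.625 Hz

A–B: Beat frequency = 67/8 = 8.375 Hz.
B is below A, so f_B = 747 − 8.375 = 738.625 Hz.
C is above B, so f_C = 738.625 + 2 = 740.625 Hz.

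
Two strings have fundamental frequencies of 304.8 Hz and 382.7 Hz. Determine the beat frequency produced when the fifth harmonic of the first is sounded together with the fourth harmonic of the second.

Fifth harmonic of the first: 5·304.8 = 1524.0 Hz.
Fourth harmonic of the second: 4·382.7 = 1530.8 Hz.
f_beat = |1524.0 − 1530.8| = 6.8 Hz.

6.8 Hz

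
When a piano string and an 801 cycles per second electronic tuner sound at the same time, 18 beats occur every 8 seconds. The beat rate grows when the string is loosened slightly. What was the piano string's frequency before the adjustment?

798.75 Hz

Beat frequency = 18/8 = 2.25 Hz.
|f − 801| = 2.25, so the piano string was at either 798.75 Hz or 803.25 Hz.
Reducing tension lowers a string's frequency; the adjustment lowers the piano string's frequency.
The beat rate rose, so the adjustment moved the piano string further from 801 Hz — it was already below the reference.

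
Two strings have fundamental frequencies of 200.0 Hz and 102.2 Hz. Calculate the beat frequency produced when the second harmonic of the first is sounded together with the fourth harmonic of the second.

8.8 Hz

Second harmonic of the first: 2·200.0 = 400.0 Hz.
Fourth harmonic of the second: 4·102.2 = 408.8 Hz.
f_beat = |400.0 − 408.8| = 8.8 Hz.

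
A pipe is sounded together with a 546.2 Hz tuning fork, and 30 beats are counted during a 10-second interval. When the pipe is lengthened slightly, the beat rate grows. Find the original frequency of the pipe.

543.2 Hz

Beat frequency = 30/10 = 3 Hz.
|f − 546.2| = 3, so the pipe was at either 543.2 Hz or 549.2 Hz.
A longer pipe has a lower fundamental; the adjustment lowers the pipe's frequency.
The beat rate rose, so the adjustment moved the pipe further from 546.2 Hz — it was already below the reference.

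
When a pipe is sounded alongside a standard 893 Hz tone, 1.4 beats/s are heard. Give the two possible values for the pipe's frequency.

891.6 Hz or 894.4 Hz

|f − 893| = 1.4, so f = 893 ± 1.4.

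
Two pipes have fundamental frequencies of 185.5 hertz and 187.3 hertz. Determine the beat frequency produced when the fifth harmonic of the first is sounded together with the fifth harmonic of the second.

9.0 Hz

Fifth harmonic of the first: 5·185.5 = 927.5 Hz.
Fifth harmonic of the second: 5·187.3 = 936.5 Hz.
f_beat = |927.5 − 936.5| = 9.0 Hz.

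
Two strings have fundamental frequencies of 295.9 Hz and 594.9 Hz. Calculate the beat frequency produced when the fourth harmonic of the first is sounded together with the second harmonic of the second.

6.2 Hz

Fourth harmonic of the first: 4·295.9 = 1183.6 Hz.
Second harmonic of the second: 2·594.9 = 1189.8 Hz.
f_beat = |1183.6 − 1189.8| = 6.2 Hz.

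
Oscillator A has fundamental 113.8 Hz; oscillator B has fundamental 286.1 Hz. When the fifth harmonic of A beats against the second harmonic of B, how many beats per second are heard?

Fifth harmonic of the first: 5·113.8 = 569.0 Hz.
Second harmonic of the second: 2·286.1 = 572.2 Hz.
f_beat = |569.0 − 572.2| = 3.2 Hz.

3.2 Hz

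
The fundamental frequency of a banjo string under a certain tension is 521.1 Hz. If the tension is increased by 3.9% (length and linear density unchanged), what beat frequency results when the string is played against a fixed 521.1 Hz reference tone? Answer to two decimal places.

10.06 Hz

For a string, f ∝ √T, so the new frequency is 521.1·√1.039 = 531.1643 Hz.
f_beat = |531.1643 − 521.1| = 10.06 Hz.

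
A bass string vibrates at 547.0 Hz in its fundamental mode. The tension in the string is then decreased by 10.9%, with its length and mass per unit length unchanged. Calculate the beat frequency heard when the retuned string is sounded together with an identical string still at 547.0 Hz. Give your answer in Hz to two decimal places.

For a string, f ∝ √T, so the new frequency is 547.0·√0.891 = 516.3286 Hz.
f_beat = |516.3286 − 547.0| = 30.67 Hz.

30.67 Hz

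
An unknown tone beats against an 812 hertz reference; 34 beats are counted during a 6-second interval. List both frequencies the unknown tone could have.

Beat frequency = 34/6 = 5.6667 Hz.
|f − 812| = 5.6667, so f = 812 ± 5.6667.

806.3333 Hz or 817.6667 Hz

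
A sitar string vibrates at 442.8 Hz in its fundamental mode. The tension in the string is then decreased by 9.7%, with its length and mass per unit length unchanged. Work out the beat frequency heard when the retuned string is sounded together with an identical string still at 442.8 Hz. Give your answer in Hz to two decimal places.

22.02 Hz

For a string, f ∝ √T, so the new frequency is 442.8·√0.903 = 420.7765 Hz.
f_beat = |420.7765 − 442.8| = 22.02 Hz.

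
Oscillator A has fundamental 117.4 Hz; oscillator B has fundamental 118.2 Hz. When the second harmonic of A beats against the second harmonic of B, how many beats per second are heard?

1.6 Hz

Second harmonic of the first: 2·117.4 = 234.8 Hz.
Second harmonic of the second: 2·118.2 = 236.4 Hz.
f_beat = |234.8 − 236.4| = 1.6 Hz.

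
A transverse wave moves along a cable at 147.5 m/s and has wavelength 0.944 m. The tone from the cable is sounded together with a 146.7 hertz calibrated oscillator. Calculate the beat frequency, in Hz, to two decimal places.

9.55 Hz

Source frequency f = v/λ = 147.5/0.944 = 156.2500 Hz.
f_beat = |156.2500 − 146.7| = 9.55 Hz.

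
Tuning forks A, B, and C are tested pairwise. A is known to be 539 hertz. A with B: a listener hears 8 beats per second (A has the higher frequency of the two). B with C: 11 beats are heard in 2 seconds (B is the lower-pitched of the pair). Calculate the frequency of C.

B is below A, so f_B = 539 − 8 = 531 Hz.
B–C: Beat frequency = 11/2 = 5.5 Hz.
C is above B, so f_C = 531 + 5.5 = 536.5 Hz.

536.5 Hz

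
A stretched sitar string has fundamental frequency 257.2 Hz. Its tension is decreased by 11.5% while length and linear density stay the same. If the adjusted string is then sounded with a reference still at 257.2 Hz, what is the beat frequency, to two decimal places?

For a string, f ∝ √T, so the new frequency is 257.2·√0.885 = 241.9595 Hz.
f_beat = |241.9595 − 257.2| = 15.24 Hz.

15.24 Hz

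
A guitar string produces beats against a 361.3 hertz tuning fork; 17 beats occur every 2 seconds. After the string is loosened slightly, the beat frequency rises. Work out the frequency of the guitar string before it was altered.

Beat frequency = 17/2 = 8.5 Hz.
|f − 361.3| = 8.5, so the guitar string was at either 352.8 Hz or 369.8 Hz.
Reducing tension lowers a string's frequency; the adjustment lowers the guitar string's frequency.
The beat rate rose, so the adjustment moved the guitar string further from 361.3 Hz — it was already below the reference.

352.8 Hz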